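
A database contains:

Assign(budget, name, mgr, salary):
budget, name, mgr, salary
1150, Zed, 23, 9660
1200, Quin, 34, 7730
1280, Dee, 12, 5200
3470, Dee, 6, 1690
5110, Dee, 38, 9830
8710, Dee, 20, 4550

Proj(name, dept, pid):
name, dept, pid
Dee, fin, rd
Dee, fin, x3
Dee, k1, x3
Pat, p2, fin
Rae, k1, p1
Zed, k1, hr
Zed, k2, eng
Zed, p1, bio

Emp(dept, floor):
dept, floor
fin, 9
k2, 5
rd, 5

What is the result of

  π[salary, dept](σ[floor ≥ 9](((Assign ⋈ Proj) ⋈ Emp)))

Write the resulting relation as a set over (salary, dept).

{(1690, fin), (4550, fin), (5200, fin), (9830, fin)}

Joining Assign and Proj on name yields {(1150, Zed, 23, 9660, k1, hr), (1150, Zed, 23, 9660, k2, eng), (1150, Zed, 23, 9660, p1, bio), (1280, Dee, 12, 5200, fin, rd), (1280, Dee, 12, 5200, fin, x3), (1280, Dee, 12, 5200, k1, x3), (3470, Dee, 6, 1690, fin, rd), (3470, Dee, 6, 1690, fin, x3), (3470, Dee, 6, 1690, k1, x3), (5110, Dee, 38, 9830, fin, rd), (5110, Dee, 38, 9830, fin, x3), (5110, Dee, 38, 9830, k1, x3), (8710, Dee, 20, 4550, fin, rd), (8710, Dee, 20, 4550, fin, x3), (8710, Dee, 20, 4550, k1, x3)}.
Joining (Assign ⋈ Proj) and Emp on dept yields {(1150, Zed, 23, 9660, k2, eng, 5), (1280, Dee, 12, 5200, fin, rd, 9), (1280, Dee, 12, 5200, fin, x3, 9), (3470, Dee, 6, 1690, fin, rd, 9), (3470, Dee, 6, 1690, fin, x3, 9), (5110, Dee, 38, 9830, fin, rd, 9), (5110, Dee, 38, 9830, fin, x3, 9), (8710, Dee, 20, 4550, fin, rd, 9), (8710, Dee, 20, 4550, fin, x3, 9)}.
σ[floor ≥ 9]: keep tuples satisfying floor ≥ 9 → {(1280, Dee, 12, 5200, fin, rd, 9), (1280, Dee, 12, 5200, fin, x3, 9), (3470, Dee, 6, 1690, fin, rd, 9), (3470, Dee, 6, 1690, fin, x3, 9), (5110, Dee, 38, 9830, fin, rd, 9), (5110, Dee, 38, 9830, fin, x3, 9), (8710, Dee, 20, 4550, fin, rd, 9), (8710, Dee, 20, 4550, fin, x3, 9)}
π_{salary, dept} gives {(1690, fin), (4550, fin), (5200, fin), (9830, fin)} (4 duplicate(s) eliminated).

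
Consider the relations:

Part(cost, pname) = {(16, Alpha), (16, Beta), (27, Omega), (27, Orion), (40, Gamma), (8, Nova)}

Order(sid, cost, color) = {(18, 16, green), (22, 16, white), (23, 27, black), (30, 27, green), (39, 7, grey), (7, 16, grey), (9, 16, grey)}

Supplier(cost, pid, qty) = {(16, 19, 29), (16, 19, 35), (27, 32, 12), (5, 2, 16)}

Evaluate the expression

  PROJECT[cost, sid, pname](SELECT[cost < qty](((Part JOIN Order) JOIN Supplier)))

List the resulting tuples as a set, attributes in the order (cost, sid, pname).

Natural join on cost: {(16, Alpha, 18, green), (16, Alpha, 22, white), (16, Alpha, 7, grey), (16, Alpha, 9, grey), (16, Beta, 18, green), (16, Beta, 22, white), (16, Beta, 7, grey), (16, Beta, 9, grey), (27, Omega, 23, black), (27, Omega, 30, green), (27, Orion, 23, black), (27, Orion, 30, green)}
Natural join on cost: {(16, Alpha, 18, green, 19, 29), (16, Alpha, 18, green, 19, 35), (16, Alpha, 22, white, 19, 29), (16, Alpha, 22, white, 19, 35), (16, Alpha, 7, grey, 19, 29), (16, Alpha, 7, grey, 19, 35), (16, Alpha, 9, grey, 19, 29), (16, Alpha, 9, grey, 19, 35), (16, Beta, 18, green, 19, 29), (16, Beta, 18, green, 19, 35), (16, Beta, 22, white, 19, 29), (16, Beta, 22, white, 19, 35), (16, Beta, 7, grey, 19, 29), (16, Beta, 7, grey, 19, 35), (16, Beta, 9, grey, 19, 29), (16, Beta, 9, grey, 19, 35), (27, Omega, 23, black, 32, 12), (27, Omega, 30, green, 32, 12), (27, Orion, 23, black, 32, 12), (27, Orion, 30, green, 32, 12)}
Apply σ_{cost < qty}; surviving tuples: {(16, Alpha, 18, green, 19, 29), (16, Alpha, 18, green, 19, 35), (16, Alpha, 22, white, 19, 29), (16, Alpha, 22, white, 19, 35), (16, Alpha, 7, grey, 19, 29), (16, Alpha, 7, grey, 19, 35), (16, Alpha, 9, grey, 19, 29), (16, Alpha, 9, grey, 19, 35), (16, Beta, 18, green, 19, 29), (16, Beta, 18, green, 19, 35), (16, Beta, 22, white, 19, 29), (16, Beta, 22, white, 19, 35), (16, Beta, 7, grey, 19, 29), (16, Beta, 7, grey, 19, 35), (16, Beta, 9, grey, 19, 29), (16, Beta, 9, grey, 19, 35)}
π[cost, sid, pname]: project onto (cost, sid, pname) (8 duplicate(s) eliminated) → {(16, 18, Alpha), (16, 18, Beta), (16, 22, Alpha), (16, 22, Beta), (16, 7, Alpha), (16, 7, Beta), (16, 9, Alpha), (16, 9, Beta)}

{(16, 18, Alpha), (16, 18, Beta), (16, 22, Alpha), (16, 22, Beta), (16, 7, Alpha), (16, 7, Beta), (16, 9, Alpha), (16, 9, Beta)}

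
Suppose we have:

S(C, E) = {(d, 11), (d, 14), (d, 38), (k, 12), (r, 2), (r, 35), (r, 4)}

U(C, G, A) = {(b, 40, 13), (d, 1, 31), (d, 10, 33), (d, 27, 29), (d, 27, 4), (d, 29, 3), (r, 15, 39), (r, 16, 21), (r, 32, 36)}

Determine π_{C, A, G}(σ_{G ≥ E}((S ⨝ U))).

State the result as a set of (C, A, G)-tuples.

{(d, 29, 27), (d, 3, 29), (d, 4, 27), (r, 21, 16), (r, 36, 32), (r, 39, 15)}

Joining S and U on C yields {(d, 11, 1, 31), (d, 11, 10, 33), (d, 11, 27, 29), (d, 11, 27, 4), (d, 11, 29, 3), (d, 14, 1, 31), (d, 14, 10, 33), (d, 14, 27, 29), (d, 14, 27, 4), (d, 14, 29, 3), (d, 38, 1, 31), (d, 38, 10, 33), (d, 38, 27, 29), (d, 38, 27, 4), (d, 38, 29, 3), (r, 2, 15, 39), (r, 2, 16, 21), (r, 2, 32, 36), (r, 35, 15, 39), (r, 35, 16, 21), (r, 35, 32, 36), (r, 4, 15, 39), (r, 4, 16, 21), (r, 4, 32, 36)}.
Apply σ_{G ≥ E}; surviving tuples: {(d, 11, 27, 29), (d, 11, 27, 4), (d, 11, 29, 3), (d, 14, 27, 29), (d, 14, 27, 4), (d, 14, 29, 3), (r, 2, 15, 39), (r, 2, 16, 21), (r, 2, 32, 36), (r, 4, 15, 39), (r, 4, 16, 21), (r, 4, 32, 36)}
π_{C, A, G} gives {(d, 29, 27), (d, 3, 29), (d, 4, 27), (r, 21, 16), (r, 36, 32), (r, 39, 15)} (6 duplicate(s) eliminated).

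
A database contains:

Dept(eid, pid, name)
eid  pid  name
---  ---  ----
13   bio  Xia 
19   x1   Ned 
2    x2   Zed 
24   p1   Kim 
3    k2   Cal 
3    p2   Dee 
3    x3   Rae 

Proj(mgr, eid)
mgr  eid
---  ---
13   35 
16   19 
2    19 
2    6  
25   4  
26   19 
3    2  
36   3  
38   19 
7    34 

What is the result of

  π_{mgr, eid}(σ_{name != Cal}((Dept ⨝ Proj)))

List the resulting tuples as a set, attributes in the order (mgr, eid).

Natural join on eid: {(19, x1, Ned, 16), (19, x1, Ned, 2), (19, x1, Ned, 26), (19, x1, Ned, 38), (2, x2, Zed, 3), (3, k2, Cal, 36), (3, p2, Dee, 36), (3, x3, Rae, 36)}
Filtering on name != Cal leaves {(19, x1, Ned, 16), (19, x1, Ned, 2), (19, x1, Ned, 26), (19, x1, Ned, 38), (2, x2, Zed, 3), (3, p2, Dee, 36), (3, x3, Rae, 36)}.
Keep only column(s) mgr, eid (1 duplicate(s) eliminated): {(16, 19), (2, 19), (26, 19), (3, 2), (36, 3), (38, 19)}

{(16, 19), (2, 19), (26, 19), (3, 2), (36, 3), (38, 19)}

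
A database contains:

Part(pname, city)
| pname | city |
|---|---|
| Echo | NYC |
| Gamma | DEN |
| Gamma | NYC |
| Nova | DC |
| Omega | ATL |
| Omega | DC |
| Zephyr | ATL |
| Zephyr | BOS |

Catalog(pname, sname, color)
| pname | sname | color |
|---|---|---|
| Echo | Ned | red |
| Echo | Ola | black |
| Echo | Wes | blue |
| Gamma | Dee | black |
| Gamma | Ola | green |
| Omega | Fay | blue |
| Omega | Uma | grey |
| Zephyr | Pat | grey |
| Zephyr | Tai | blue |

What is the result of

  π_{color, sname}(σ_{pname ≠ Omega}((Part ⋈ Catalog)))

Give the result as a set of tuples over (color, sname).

{(black, Dee), (black, Ola), (blue, Tai), (blue, Wes), (green, Ola), (grey, Pat), (red, Ned)}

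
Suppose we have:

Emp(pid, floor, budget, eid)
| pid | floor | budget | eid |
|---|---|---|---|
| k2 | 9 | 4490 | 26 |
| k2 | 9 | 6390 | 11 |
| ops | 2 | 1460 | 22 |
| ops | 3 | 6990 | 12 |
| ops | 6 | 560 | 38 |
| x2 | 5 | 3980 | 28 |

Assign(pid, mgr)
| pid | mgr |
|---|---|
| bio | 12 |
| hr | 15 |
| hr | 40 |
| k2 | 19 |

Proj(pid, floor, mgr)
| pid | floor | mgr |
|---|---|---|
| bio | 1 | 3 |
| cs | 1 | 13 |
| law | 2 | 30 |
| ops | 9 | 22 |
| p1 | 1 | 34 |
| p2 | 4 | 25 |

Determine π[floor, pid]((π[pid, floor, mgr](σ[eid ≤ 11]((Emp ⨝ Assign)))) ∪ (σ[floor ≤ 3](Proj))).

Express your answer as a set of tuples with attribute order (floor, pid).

Emp ⋈ Assign (natural join on pid): {(k2, 9, 4490, 26, 19), (k2, 9, 6390, 11, 19)}
σ[eid ≤ 11]: keep tuples satisfying eid ≤ 11 → {(k2, 9, 6390, 11, 19)}
π_{pid, floor, mgr} gives {(k2, 9, 19)}.
σ[floor ≤ 3]: keep tuples satisfying floor ≤ 3 → {(bio, 1, 3), (cs, 1, 13), (law, 2, 30), (p1, 1, 34)}
Taking the union: {(bio, 1, 3), (cs, 1, 13), (k2, 9, 19), (law, 2, 30), (p1, 1, 34)}
π_{floor, pid} gives {(1, bio), (1, cs), (1, p1), (2, law), (9, k2)}.

{(1, bio), (1, cs), (1, p1), (2, law), (9, k2)}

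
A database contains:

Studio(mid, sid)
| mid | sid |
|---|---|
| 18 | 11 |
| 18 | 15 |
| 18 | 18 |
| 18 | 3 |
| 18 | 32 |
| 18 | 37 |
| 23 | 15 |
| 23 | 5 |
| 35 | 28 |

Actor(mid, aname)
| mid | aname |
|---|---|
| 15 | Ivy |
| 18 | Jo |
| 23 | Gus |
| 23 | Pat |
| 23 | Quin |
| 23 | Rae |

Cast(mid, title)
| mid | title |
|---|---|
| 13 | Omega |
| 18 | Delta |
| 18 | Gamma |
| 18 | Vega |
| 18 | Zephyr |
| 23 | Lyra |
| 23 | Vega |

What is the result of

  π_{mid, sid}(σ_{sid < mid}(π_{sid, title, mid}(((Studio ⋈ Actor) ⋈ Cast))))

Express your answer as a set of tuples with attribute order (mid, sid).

{(18, 11), (18, 15), (18, 3), (23, 15), (23, 5)}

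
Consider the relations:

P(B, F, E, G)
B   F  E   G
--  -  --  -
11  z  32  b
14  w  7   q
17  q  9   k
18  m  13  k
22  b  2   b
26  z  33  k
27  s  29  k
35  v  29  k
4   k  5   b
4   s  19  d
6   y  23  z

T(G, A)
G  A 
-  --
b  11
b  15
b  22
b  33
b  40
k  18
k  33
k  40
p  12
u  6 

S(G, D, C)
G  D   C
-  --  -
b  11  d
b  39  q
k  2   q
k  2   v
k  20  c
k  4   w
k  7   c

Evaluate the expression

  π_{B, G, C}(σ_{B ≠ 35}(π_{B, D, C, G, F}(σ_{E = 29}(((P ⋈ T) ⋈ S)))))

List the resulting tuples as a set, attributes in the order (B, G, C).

{(27, k, c), (27, k, q), (27, k, v), (27, k, w)}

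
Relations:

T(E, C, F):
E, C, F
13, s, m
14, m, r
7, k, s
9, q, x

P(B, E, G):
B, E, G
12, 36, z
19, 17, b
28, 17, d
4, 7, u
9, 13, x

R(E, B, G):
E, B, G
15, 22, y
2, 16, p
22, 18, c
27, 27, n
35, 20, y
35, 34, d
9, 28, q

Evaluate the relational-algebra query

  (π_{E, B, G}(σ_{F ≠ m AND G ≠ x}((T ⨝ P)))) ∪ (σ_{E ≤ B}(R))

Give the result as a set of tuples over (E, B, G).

{(15, 22, y), (2, 16, p), (27, 27, n), (7, 4, u), (9, 28, q)}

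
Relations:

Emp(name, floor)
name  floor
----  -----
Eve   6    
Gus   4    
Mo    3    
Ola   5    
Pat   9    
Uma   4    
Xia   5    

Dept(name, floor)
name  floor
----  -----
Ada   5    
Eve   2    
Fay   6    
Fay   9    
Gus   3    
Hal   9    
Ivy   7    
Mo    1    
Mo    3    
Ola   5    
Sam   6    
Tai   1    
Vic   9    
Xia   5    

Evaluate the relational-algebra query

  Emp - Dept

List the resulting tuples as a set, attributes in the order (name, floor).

{(Eve, 6), (Gus, 4), (Pat, 9), (Uma, 4)}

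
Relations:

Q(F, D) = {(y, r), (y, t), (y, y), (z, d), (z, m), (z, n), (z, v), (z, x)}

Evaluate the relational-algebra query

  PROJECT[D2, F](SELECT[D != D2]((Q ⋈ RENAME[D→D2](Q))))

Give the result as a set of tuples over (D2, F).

ρ[D→D2]: schema becomes (F, D2); tuples unchanged.
Joining Q and RENAME[D→D2](Q) on F yields {(y, r, r), (y, r, t), (y, r, y), (y, t, r), (y, t, t), (y, t, y), (y, y, r), (y, y, t), (y, y, y), (z, d, d), (z, d, m), (z, d, n), (z, d, v), (z, d, x), (z, m, d), (z, m, m), (z, m, n), (z, m, v), (z, m, x), (z, n, d), (z, n, m), (z, n, n), (z, n, v), (z, n, x), (z, v, d), (z, v, m), (z, v, n), (z, v, v), (z, v, x), (z, x, d), (z, x, m), (z, x, n), (z, x, v), (z, x, x)}.
Filtering on D != D2 leaves {(y, r, t), (y, r, y), (y, t, r), (y, t, y), (y, y, r), (y, y, t), (z, d, m), (z, d, n), (z, d, v), (z, d, x), (z, m, d), (z, m, n), (z, m, v), (z, m, x), (z, n, d), (z, n, m), (z, n, v), (z, n, x), (z, v, d), (z, v, m), (z, v, n), (z, v, x), (z, x, d), (z, x, m), (z, x, n), (z, x, v)}.
π[D2, F]: project onto (D2, F) (18 duplicate(s) eliminated) → {(d, z), (m, z), (n, z), (r, y), (t, y), (v, z), (x, z), (y, y)}

{(d, z), (m, z), (n, z), (r, y), (t, y), (v, z), (x, z), (y, y)}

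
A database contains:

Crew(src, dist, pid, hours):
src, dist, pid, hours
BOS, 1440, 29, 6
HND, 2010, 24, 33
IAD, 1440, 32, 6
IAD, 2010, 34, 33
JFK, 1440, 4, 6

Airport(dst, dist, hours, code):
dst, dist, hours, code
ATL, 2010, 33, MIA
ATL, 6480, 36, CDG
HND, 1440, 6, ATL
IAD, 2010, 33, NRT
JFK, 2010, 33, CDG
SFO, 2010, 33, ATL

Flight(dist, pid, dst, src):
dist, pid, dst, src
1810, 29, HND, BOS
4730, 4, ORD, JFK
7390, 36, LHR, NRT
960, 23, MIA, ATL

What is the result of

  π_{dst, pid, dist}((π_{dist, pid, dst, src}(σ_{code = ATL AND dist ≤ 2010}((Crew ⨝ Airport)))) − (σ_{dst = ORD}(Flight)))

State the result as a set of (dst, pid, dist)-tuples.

{(HND, 29, 1440), (HND, 32, 1440), (HND, 4, 1440), (SFO, 24, 2010), (SFO, 34, 2010)}

Crew ⋈ Airport (natural join on dist, hours): {(BOS, 1440, 29, 6, HND, ATL), (HND, 2010, 24, 33, ATL, MIA), (HND, 2010, 24, 33, IAD, NRT), (HND, 2010, 24, 33, JFK, CDG), (HND, 2010, 24, 33, SFO, ATL), (IAD, 1440, 32, 6, HND, ATL), (IAD, 2010, 34, 33, ATL, MIA), (IAD, 2010, 34, 33, IAD, NRT), (IAD, 2010, 34, 33, JFK, CDG), (IAD, 2010, 34, 33, SFO, ATL), (JFK, 1440, 4, 6, HND, ATL)}
Selection code = ATL AND dist ≤ 2010: {(BOS, 1440, 29, 6, HND, ATL), (HND, 2010, 24, 33, SFO, ATL), (IAD, 1440, 32, 6, HND, ATL), (IAD, 2010, 34, 33, SFO, ATL), (JFK, 1440, 4, 6, HND, ATL)}
Keep only column(s) dist, pid, dst, src: {(1440, 29, HND, BOS), (1440, 32, HND, IAD), (1440, 4, HND, JFK), (2010, 24, SFO, HND), (2010, 34, SFO, IAD)}
Selection dst = ORD: {(4730, 4, ORD, JFK)}
Taking the difference: {(1440, 29, HND, BOS), (1440, 32, HND, IAD), (1440, 4, HND, JFK), (2010, 24, SFO, HND), (2010, 34, SFO, IAD)}
Keep only column(s) dst, pid, dist: {(HND, 29, 1440), (HND, 32, 1440), (HND, 4, 1440), (SFO, 24, 2010), (SFO, 34, 2010)}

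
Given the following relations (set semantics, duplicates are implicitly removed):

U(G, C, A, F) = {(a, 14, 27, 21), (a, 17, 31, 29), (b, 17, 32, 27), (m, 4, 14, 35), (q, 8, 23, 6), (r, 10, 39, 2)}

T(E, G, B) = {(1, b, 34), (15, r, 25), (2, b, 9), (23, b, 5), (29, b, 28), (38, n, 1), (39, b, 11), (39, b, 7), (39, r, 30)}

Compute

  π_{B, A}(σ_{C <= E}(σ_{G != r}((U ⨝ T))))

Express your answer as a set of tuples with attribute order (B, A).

U ⋈ T (natural join on G): {(b, 17, 32, 27, 1, 34), (b, 17, 32, 27, 2, 9), (b, 17, 32, 27, 23, 5), (b, 17, 32, 27, 29, 28), (b, 17, 32, 27, 39, 11), (b, 17, 32, 27, 39, 7), (r, 10, 39, 2, 15, 25), (r, 10, 39, 2, 39, 30)}
Selection G != r: {(b, 17, 32, 27, 1, 34), (b, 17, 32, 27, 2, 9), (b, 17, 32, 27, 23, 5), (b, 17, 32, 27, 29, 28), (b, 17, 32, 27, 39, 11), (b, 17, 32, 27, 39, 7)}
Selection C <= E: {(b, 17, 32, 27, 23, 5), (b, 17, 32, 27, 29, 28), (b, 17, 32, 27, 39, 11), (b, 17, 32, 27, 39, 7)}
π[B, A]: project onto (B, A) → {(11, 32), (28, 32), (5, 32), (7, 32)}

{(11, 32), (28, 32), (5, 32), (7, 32)}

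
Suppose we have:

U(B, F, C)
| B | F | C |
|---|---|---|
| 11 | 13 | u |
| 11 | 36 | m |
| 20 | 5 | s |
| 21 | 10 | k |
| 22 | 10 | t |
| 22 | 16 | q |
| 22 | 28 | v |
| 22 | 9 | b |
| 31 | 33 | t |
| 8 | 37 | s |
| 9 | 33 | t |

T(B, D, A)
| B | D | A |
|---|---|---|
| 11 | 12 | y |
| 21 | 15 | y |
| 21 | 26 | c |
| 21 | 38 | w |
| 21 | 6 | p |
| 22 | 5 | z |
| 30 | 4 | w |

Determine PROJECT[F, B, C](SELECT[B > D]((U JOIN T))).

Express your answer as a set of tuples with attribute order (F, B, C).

{(10, 21, k), (10, 22, t), (16, 22, q), (28, 22, v), (9, 22, b)}

Joining U and T on B yields {(11, 13, u, 12, y), (11, 36, m, 12, y), (21, 10, k, 15, y), (21, 10, k, 26, c), (21, 10, k, 38, w), (21, 10, k, 6, p), (22, 10, t, 5, z), (22, 16, q, 5, z), (22, 28, v, 5, z), (22, 9, b, 5, z)}.
σ[B > D]: keep tuples satisfying B > D → {(21, 10, k, 15, y), (21, 10, k, 6, p), (22, 10, t, 5, z), (22, 16, q, 5, z), (22, 28, v, 5, z), (22, 9, b, 5, z)}
Keep only column(s) F, B, C (1 duplicate(s) eliminated): {(10, 21, k), (10, 22, t), (16, 22, q), (28, 22, v), (9, 22, b)}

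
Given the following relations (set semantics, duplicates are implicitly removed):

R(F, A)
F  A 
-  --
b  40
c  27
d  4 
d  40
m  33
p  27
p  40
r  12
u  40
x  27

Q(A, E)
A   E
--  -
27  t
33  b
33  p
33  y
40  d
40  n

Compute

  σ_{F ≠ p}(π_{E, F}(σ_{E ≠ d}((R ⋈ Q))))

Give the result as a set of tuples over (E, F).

R ⋈ Q (natural join on A): {(b, 40, d), (b, 40, n), (c, 27, t), (d, 40, d), (d, 40, n), (m, 33, b), (m, 33, p), (m, 33, y), (p, 27, t), (p, 40, d), (p, 40, n), (u, 40, d), (u, 40, n), (x, 27, t)}
Filtering on E ≠ d leaves {(b, 40, n), (c, 27, t), (d, 40, n), (m, 33, b), (m, 33, p), (m, 33, y), (p, 27, t), (p, 40, n), (u, 40, n), (x, 27, t)}.
π[E, F]: project onto (E, F) → {(b, m), (n, b), (n, d), (n, p), (n, u), (p, m), (t, c), (t, p), (t, x), (y, m)}
Filtering on F ≠ p leaves {(b, m), (n, b), (n, d), (n, u), (p, m), (t, c), (t, x), (y, m)}.

{(b, m), (n, b), (n, d), (n, u), (p, m), (t, c), (t, x), (y, m)}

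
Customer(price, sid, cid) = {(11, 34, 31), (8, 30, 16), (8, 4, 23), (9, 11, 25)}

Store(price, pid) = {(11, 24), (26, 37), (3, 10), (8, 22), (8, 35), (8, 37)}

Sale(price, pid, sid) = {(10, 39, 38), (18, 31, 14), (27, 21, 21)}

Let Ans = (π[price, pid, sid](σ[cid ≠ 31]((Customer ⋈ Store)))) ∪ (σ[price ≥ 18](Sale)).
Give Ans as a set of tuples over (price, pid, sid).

Customer ⋈ Store (natural join on price): {(11, 34, 31, 24), (8, 30, 16, 22), (8, 30, 16, 35), (8, 30, 16, 37), (8, 4, 23, 22), (8, 4, 23, 35), (8, 4, 23, 37)}
σ[cid ≠ 31]: keep tuples satisfying cid ≠ 31 → {(8, 30, 16, 22), (8, 30, 16, 35), (8, 30, 16, 37), (8, 4, 23, 22), (8, 4, 23, 35), (8, 4, 23, 37)}
Projecting to price, pid, sid: {(8, 22, 30), (8, 22, 4), (8, 35, 30), (8, 35, 4), (8, 37, 30), (8, 37, 4)}
σ[price ≥ 18]: keep tuples satisfying price ≥ 18 → {(18, 31, 14), (27, 21, 21)}
Union: {(8, 22, 30), (8, 22, 4), (8, 35, 30), (8, 35, 4), (8, 37, 30), (8, 37, 4)} with {(18, 31, 14), (27, 21, 21)} → {(18, 31, 14), (27, 21, 21), (8, 22, 30), (8, 22, 4), (8, 35, 30), (8, 35, 4), (8, 37, 30), (8, 37, 4)}

{(18, 31, 14), (27, 21, 21), (8, 22, 30), (8, 22, 4), (8, 35, 30), (8, 35, 4), (8, 37, 30), (8, 37, 4)}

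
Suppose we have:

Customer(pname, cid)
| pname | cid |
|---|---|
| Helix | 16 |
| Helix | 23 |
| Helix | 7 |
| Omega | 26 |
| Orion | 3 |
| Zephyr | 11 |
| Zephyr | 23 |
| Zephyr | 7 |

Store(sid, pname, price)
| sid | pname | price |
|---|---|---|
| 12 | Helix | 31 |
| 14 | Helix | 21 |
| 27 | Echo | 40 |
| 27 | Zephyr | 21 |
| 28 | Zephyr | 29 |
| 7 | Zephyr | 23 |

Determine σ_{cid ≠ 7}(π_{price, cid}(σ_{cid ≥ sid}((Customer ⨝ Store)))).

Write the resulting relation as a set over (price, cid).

{(21, 16), (21, 23), (23, 11), (23, 23), (31, 16), (31, 23)}

Joining Customer and Store on pname yields {(Helix, 16, 12, 31), (Helix, 16, 14, 21), (Helix, 23, 12, 31), (Helix, 23, 14, 21), (Helix, 7, 12, 31), (Helix, 7, 14, 21), (Zephyr, 11, 27, 21), (Zephyr, 11, 28, 29), (Zephyr, 11, 7, 23), (Zephyr, 23, 27, 21), (Zephyr, 23, 28, 29), (Zephyr, 23, 7, 23), (Zephyr, 7, 27, 21), (Zephyr, 7, 28, 29), (Zephyr, 7, 7, 23)}.
σ[cid ≥ sid]: keep tuples satisfying cid ≥ sid → {(Helix, 16, 12, 31), (Helix, 16, 14, 21), (Helix, 23, 12, 31), (Helix, 23, 14, 21), (Zephyr, 11, 7, 23), (Zephyr, 23, 7, 23), (Zephyr, 7, 7, 23)}
Projecting to price, cid: {(21, 16), (21, 23), (23, 11), (23, 23), (23, 7), (31, 16), (31, 23)}
σ[cid ≠ 7]: keep tuples satisfying cid ≠ 7 → {(21, 16), (21, 23), (23, 11), (23, 23), (31, 16), (31, 23)}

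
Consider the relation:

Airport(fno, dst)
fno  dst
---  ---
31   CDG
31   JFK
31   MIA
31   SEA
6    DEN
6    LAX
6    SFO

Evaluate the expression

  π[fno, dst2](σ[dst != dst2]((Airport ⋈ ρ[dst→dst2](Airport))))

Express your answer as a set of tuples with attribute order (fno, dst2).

{(31, CDG), (31, JFK), (31, MIA), (31, SEA), (6, DEN), (6, LAX), (6, SFO)}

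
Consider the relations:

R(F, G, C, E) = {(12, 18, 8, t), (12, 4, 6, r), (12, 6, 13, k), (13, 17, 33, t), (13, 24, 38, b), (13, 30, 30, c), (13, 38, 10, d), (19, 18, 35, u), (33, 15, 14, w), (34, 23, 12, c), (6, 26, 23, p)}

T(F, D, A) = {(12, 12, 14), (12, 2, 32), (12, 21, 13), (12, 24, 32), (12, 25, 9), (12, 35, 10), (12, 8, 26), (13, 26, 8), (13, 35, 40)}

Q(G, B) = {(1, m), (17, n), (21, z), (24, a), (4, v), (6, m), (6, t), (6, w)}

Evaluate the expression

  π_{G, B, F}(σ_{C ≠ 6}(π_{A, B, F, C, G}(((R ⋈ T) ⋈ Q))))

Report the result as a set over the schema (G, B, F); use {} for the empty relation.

{(17, n, 13), (24, a, 13), (6, m, 12), (6, t, 12), (6, w, 12)}

R ⋈ T (natural join on F): {(12, 18, 8, t, 12, 14), (12, 18, 8, t, 2, 32), (12, 18, 8, t, 21, 13), (12, 18, 8, t, 24, 32), (12, 18, 8, t, 25, 9), (12, 18, 8, t, 35, 10), (12, 18, 8, t, 8, 26), (12, 4, 6, r, 12, 14), (12, 4, 6, r, 2, 32), (12, 4, 6, r, 21, 13), (12, 4, 6, r, 24, 32), (12, 4, 6, r, 25, 9), (12, 4, 6, r, 35, 10), (12, 4, 6, r, 8, 26), (12, 6, 13, k, 12, 14), (12, 6, 13, k, 2, 32), (12, 6, 13, k, 21, 13), (12, 6, 13, k, 24, 32), (12, 6, 13, k, 25, 9), (12, 6, 13, k, 35, 10), (12, 6, 13, k, 8, 26), (13, 17, 33, t, 26, 8), (13, 17, 33, t, 35, 40), (13, 24, 38, b, 26, 8), (13, 24, 38, b, 35, 40), (13, 30, 30, c, 26, 8), (13, 30, 30, c, 35, 40), (13, 38, 10, d, 26, 8), (13, 38, 10, d, 35, 40)}
(R ⋈ T) ⋈ Q (natural join on G): {(12, 4, 6, r, 12, 14, v), (12, 4, 6, r, 2, 32, v), (12, 4, 6, r, 21, 13, v), (12, 4, 6, r, 24, 32, v), (12, 4, 6, r, 25, 9, v), (12, 4, 6, r, 35, 10, v), (12, 4, 6, r, 8, 26, v), (12, 6, 13, k, 12, 14, m), (12, 6, 13, k, 12, 14, t), (12, 6, 13, k, 12, 14, w), (12, 6, 13, k, 2, 32, m), (12, 6, 13, k, 2, 32, t), (12, 6, 13, k, 2, 32, w), (12, 6, 13, k, 21, 13, m), (12, 6, 13, k, 21, 13, t), (12, 6, 13, k, 21, 13, w), (12, 6, 13, k, 24, 32, m), (12, 6, 13, k, 24, 32, t), (12, 6, 13, k, 24, 32, w), (12, 6, 13, k, 25, 9, m), (12, 6, 13, k, 25, 9, t), (12, 6, 13, k, 25, 9, w), (12, 6, 13, k, 35, 10, m), (12, 6, 13, k, 35, 10, t), (12, 6, 13, k, 35, 10, w), (12, 6, 13, k, 8, 26, m), (12, 6, 13, k, 8, 26, t), (12, 6, 13, k, 8, 26, w), (13, 17, 33, t, 26, 8, n), (13, 17, 33, t, 35, 40, n), (13, 24, 38, b, 26, 8, a), (13, 24, 38, b, 35, 40, a)}
Projecting to A, B, F, C, G (4 duplicate(s) eliminated): {(10, m, 12, 13, 6), (10, t, 12, 13, 6), (10, v, 12, 6, 4), (10, w, 12, 13, 6), (13, m, 12, 13, 6), (13, t, 12, 13, 6), (13, v, 12, 6, 4), (13, w, 12, 13, 6), (14, m, 12, 13, 6), (14, t, 12, 13, 6), (14, v, 12, 6, 4), (14, w, 12, 13, 6), (26, m, 12, 13, 6), (26, t, 12, 13, 6), (26, v, 12, 6, 4), (26, w, 12, 13, 6), (32, m, 12, 13, 6), (32, t, 12, 13, 6), (32, v, 12, 6, 4), (32, w, 12, 13, 6), (40, a, 13, 38, 24), (40, n, 13, 33, 17), (8, a, 13, 38, 24), (8, n, 13, 33, 17), (9, m, 12, 13, 6), (9, t, 12, 13, 6), (9, v, 12, 6, 4), (9, w, 12, 13, 6)}
Selection C ≠ 6: {(10, m, 12, 13, 6), (10, t, 12, 13, 6), (10, w, 12, 13, 6), (13, m, 12, 13, 6), (13, t, 12, 13, 6), (13, w, 12, 13, 6), (14, m, 12, 13, 6), (14, t, 12, 13, 6), (14, w, 12, 13, 6), (26, m, 12, 13, 6), (26, t, 12, 13, 6), (26, w, 12, 13, 6), (32, m, 12, 13, 6), (32, t, 12, 13, 6), (32, w, 12, 13, 6), (40, a, 13, 38, 24), (40, n, 13, 33, 17), (8, a, 13, 38, 24), (8, n, 13, 33, 17), (9, m, 12, 13, 6), (9, t, 12, 13, 6), (9, w, 12, 13, 6)}
Projecting to G, B, F (17 duplicate(s) eliminated): {(17, n, 13), (24, a, 13), (6, m, 12), (6, t, 12), (6, w, 12)}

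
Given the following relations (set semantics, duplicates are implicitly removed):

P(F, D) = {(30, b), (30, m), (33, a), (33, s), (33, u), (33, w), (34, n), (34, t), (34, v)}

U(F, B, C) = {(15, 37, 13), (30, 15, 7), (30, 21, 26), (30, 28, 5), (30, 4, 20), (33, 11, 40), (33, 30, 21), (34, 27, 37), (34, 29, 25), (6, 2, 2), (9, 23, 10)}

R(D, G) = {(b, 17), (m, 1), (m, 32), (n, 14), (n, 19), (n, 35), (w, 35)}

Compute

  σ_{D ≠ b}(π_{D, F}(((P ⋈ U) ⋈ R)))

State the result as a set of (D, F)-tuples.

P ⋈ U (natural join on F): {(30, b, 15, 7), (30, b, 21, 26), (30, b, 28, 5), (30, b, 4, 20), (30, m, 15, 7), (30, m, 21, 26), (30, m, 28, 5), (30, m, 4, 20), (33, a, 11, 40), (33, a, 30, 21), (33, s, 11, 40), (33, s, 30, 21), (33, u, 11, 40), (33, u, 30, 21), (33, w, 11, 40), (33, w, 30, 21), (34, n, 27, 37), (34, n, 29, 25), (34, t, 27, 37), (34, t, 29, 25), (34, v, 27, 37), (34, v, 29, 25)}
(P ⋈ U) ⋈ R (natural join on D): {(30, b, 15, 7, 17), (30, b, 21, 26, 17), (30, b, 28, 5, 17), (30, b, 4, 20, 17), (30, m, 15, 7, 1), (30, m, 15, 7, 32), (30, m, 21, 26, 1), (30, m, 21, 26, 32), (30, m, 28, 5, 1), (30, m, 28, 5, 32), (30, m, 4, 20, 1), (30, m, 4, 20, 32), (33, w, 11, 40, 35), (33, w, 30, 21, 35), (34, n, 27, 37, 14), (34, n, 27, 37, 19), (34, n, 27, 37, 35), (34, n, 29, 25, 14), (34, n, 29, 25, 19), (34, n, 29, 25, 35)}
π[D, F]: project onto (D, F) (16 duplicate(s) eliminated) → {(b, 30), (m, 30), (n, 34), (w, 33)}
Filtering on D ≠ b leaves {(m, 30), (n, 34), (w, 33)}.

{(m, 30), (n, 34), (w, 33)}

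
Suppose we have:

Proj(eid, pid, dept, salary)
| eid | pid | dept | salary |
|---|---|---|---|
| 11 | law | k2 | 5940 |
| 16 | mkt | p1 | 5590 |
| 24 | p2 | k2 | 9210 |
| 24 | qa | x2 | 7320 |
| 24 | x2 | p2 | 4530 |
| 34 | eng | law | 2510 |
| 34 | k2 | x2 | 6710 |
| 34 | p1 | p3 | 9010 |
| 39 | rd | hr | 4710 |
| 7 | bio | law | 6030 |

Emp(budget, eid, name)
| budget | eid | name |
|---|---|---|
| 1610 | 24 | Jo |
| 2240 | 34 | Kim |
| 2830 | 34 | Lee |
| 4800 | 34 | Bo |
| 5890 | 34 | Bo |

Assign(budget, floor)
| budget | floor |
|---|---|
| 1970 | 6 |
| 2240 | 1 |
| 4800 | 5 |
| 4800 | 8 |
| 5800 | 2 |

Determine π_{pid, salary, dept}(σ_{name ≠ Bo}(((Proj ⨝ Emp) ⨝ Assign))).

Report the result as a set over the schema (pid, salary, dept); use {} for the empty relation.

{(eng, 2510, law), (k2, 6710, x2), (p1, 9010, p3)}

Proj ⋈ Emp (natural join on eid): {(24, p2, k2, 9210, 1610, Jo), (24, qa, x2, 7320, 1610, Jo), (24, x2, p2, 4530, 1610, Jo), (34, eng, law, 2510, 2240, Kim), (34, eng, law, 2510, 2830, Lee), (34, eng, law, 2510, 4800, Bo), (34, eng, law, 2510, 5890, Bo), (34, k2, x2, 6710, 2240, Kim), (34, k2, x2, 6710, 2830, Lee), (34, k2, x2, 6710, 4800, Bo), (34, k2, x2, 6710, 5890, Bo), (34, p1, p3, 9010, 2240, Kim), (34, p1, p3, 9010, 2830, Lee), (34, p1, p3, 9010, 4800, Bo), (34, p1, p3, 9010, 5890, Bo)}
(Proj ⨝ Emp) ⋈ Assign (natural join on budget): {(34, eng, law, 2510, 2240, Kim, 1), (34, eng, law, 2510, 4800, Bo, 5), (34, eng, law, 2510, 4800, Bo, 8), (34, k2, x2, 6710, 2240, Kim, 1), (34, k2, x2, 6710, 4800, Bo, 5), (34, k2, x2, 6710, 4800, Bo, 8), (34, p1, p3, 9010, 2240, Kim, 1), (34, p1, p3, 9010, 4800, Bo, 5), (34, p1, p3, 9010, 4800, Bo, 8)}
Apply σ_{name ≠ Bo}; surviving tuples: {(34, eng, law, 2510, 2240, Kim, 1), (34, k2, x2, 6710, 2240, Kim, 1), (34, p1, p3, 9010, 2240, Kim, 1)}
Keep only column(s) pid, salary, dept: {(eng, 2510, law), (k2, 6710, x2), (p1, 9010, p3)}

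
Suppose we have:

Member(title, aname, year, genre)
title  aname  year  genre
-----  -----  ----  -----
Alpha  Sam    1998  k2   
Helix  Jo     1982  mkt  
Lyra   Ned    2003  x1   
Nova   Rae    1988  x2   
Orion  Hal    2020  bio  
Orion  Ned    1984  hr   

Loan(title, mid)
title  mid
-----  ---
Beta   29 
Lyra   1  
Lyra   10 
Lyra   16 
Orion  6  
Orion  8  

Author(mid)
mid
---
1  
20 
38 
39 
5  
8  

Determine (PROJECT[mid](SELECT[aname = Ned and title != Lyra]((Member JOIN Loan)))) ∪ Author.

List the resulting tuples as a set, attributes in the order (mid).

{1, 20, 38, 39, 5, 6, 8}

Natural join on title: {(Lyra, Ned, 2003, x1, 1), (Lyra, Ned, 2003, x1, 10), (Lyra, Ned, 2003, x1, 16), (Orion, Hal, 2020, bio, 6), (Orion, Hal, 2020, bio, 8), (Orion, Ned, 1984, hr, 6), (Orion, Ned, 1984, hr, 8)}
Selection aname = Ned and title != Lyra: {(Orion, Ned, 1984, hr, 6), (Orion, Ned, 1984, hr, 8)}
π_{mid} gives {6, 8}.
Set union of the two operands is {1, 20, 38, 39, 5, 6, 8}.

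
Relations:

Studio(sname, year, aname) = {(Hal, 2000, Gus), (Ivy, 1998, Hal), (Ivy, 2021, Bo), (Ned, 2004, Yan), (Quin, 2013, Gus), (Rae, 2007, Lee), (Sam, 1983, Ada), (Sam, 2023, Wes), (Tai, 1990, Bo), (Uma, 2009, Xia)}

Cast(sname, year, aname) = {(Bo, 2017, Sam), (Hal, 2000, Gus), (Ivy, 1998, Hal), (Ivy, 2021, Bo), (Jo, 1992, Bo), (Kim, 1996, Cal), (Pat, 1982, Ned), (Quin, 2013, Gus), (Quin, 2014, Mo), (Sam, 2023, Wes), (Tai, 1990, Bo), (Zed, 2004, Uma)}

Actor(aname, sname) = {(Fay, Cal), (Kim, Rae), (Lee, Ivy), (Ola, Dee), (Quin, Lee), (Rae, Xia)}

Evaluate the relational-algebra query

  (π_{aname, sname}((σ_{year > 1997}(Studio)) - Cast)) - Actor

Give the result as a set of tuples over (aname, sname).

Selection year > 1997: {(Hal, 2000, Gus), (Ivy, 1998, Hal), (Ivy, 2021, Bo), (Ned, 2004, Yan), (Quin, 2013, Gus), (Rae, 2007, Lee), (Sam, 2023, Wes), (Uma, 2009, Xia)}
Taking the difference: {(Ned, 2004, Yan), (Rae, 2007, Lee), (Uma, 2009, Xia)}
π[aname, sname]: project onto (aname, sname) → {(Lee, Rae), (Xia, Uma), (Yan, Ned)}
Taking the difference: {(Lee, Rae), (Xia, Uma), (Yan, Ned)}

{(Lee, Rae), (Xia, Uma), (Yan, Ned)}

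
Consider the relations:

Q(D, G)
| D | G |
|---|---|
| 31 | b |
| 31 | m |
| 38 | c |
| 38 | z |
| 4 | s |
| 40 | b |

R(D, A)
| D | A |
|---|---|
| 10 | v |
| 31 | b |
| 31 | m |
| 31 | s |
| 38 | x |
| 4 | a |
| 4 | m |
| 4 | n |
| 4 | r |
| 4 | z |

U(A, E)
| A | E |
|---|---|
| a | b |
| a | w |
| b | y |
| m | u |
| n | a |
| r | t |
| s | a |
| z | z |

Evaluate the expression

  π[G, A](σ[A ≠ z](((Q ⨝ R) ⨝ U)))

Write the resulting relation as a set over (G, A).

{(b, b), (b, m), (b, s), (m, b), (m, m), (m, s), (s, a), (s, m), (s, n), (s, r)}

Natural join on D: {(31, b, b), (31, b, m), (31, b, s), (31, m, b), (31, m, m), (31, m, s), (38, c, x), (38, z, x), (4, s, a), (4, s, m), (4, s, n), (4, s, r), (4, s, z)}
Natural join on A: {(31, b, b, y), (31, b, m, u), (31, b, s, a), (31, m, b, y), (31, m, m, u), (31, m, s, a), (4, s, a, b), (4, s, a, w), (4, s, m, u), (4, s, n, a), (4, s, r, t), (4, s, z, z)}
Filtering on A ≠ z leaves {(31, b, b, y), (31, b, m, u), (31, b, s, a), (31, m, b, y), (31, m, m, u), (31, m, s, a), (4, s, a, b), (4, s, a, w), (4, s, m, u), (4, s, n, a), (4, s, r, t)}.
π_{G, A} gives {(b, b), (b, m), (b, s), (m, b), (m, m), (m, s), (s, a), (s, m), (s, n), (s, r)} (1 duplicate(s) eliminated).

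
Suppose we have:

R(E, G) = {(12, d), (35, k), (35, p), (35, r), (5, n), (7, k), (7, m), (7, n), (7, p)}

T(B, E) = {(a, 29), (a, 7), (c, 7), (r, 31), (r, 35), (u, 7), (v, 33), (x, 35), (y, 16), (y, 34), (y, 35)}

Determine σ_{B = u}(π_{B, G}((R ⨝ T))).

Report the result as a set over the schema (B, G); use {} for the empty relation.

{(u, k), (u, m), (u, n), (u, p)}

R ⋈ T (natural join on E): {(35, k, r), (35, k, x), (35, k, y), (35, p, r), (35, p, x), (35, p, y), (35, r, r), (35, r, x), (35, r, y), (7, k, a), (7, k, c), (7, k, u), (7, m, a), (7, m, c), (7, m, u), (7, n, a), (7, n, c), (7, n, u), (7, p, a), (7, p, c), (7, p, u)}
Keep only column(s) B, G: {(a, k), (a, m), (a, n), (a, p), (c, k), (c, m), (c, n), (c, p), (r, k), (r, p), (r, r), (u, k), (u, m), (u, n), (u, p), (x, k), (x, p), (x, r), (y, k), (y, p), (y, r)}
σ[B = u]: keep tuples satisfying B = u → {(u, k), (u, m), (u, n), (u, p)}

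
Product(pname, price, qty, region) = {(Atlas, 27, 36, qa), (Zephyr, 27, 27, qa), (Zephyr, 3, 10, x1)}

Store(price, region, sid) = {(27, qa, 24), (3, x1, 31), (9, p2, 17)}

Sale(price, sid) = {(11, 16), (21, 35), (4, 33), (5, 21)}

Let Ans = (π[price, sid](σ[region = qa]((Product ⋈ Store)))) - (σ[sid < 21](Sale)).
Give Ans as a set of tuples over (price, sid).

{(27, 24)}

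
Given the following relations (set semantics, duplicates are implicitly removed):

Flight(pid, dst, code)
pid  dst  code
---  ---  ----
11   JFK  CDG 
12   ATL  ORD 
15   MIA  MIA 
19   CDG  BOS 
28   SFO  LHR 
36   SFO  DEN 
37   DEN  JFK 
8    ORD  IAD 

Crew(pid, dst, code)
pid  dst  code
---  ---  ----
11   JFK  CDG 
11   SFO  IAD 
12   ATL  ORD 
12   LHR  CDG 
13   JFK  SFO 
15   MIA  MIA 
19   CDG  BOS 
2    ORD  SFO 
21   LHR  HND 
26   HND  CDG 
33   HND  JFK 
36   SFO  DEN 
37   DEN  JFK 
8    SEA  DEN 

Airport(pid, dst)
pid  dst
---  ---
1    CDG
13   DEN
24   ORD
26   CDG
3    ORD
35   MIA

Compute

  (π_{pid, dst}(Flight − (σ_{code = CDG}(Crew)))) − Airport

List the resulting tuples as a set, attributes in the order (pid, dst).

Apply σ_{code = CDG}; surviving tuples: {(11, JFK, CDG), (12, LHR, CDG), (26, HND, CDG)}
Difference: {(11, JFK, CDG), (12, ATL, ORD), (15, MIA, MIA), (19, CDG, BOS), (28, SFO, LHR), (36, SFO, DEN), (37, DEN, JFK), (8, ORD, IAD)} with {(11, JFK, CDG), (12, LHR, CDG), (26, HND, CDG)} → {(12, ATL, ORD), (15, MIA, MIA), (19, CDG, BOS), (28, SFO, LHR), (36, SFO, DEN), (37, DEN, JFK), (8, ORD, IAD)}
Keep only column(s) pid, dst: {(12, ATL), (15, MIA), (19, CDG), (28, SFO), (36, SFO), (37, DEN), (8, ORD)}
Difference: {(12, ATL), (15, MIA), (19, CDG), (28, SFO), (36, SFO), (37, DEN), (8, ORD)} with {(1, CDG), (13, DEN), (24, ORD), (26, CDG), (3, ORD), (35, MIA)} → {(12, ATL), (15, MIA), (19, CDG), (28, SFO), (36, SFO), (37, DEN), (8, ORD)}

{(12, ATL), (15, MIA), (19, CDG), (28, SFO), (36, SFO), (37, DEN), (8, ORD)}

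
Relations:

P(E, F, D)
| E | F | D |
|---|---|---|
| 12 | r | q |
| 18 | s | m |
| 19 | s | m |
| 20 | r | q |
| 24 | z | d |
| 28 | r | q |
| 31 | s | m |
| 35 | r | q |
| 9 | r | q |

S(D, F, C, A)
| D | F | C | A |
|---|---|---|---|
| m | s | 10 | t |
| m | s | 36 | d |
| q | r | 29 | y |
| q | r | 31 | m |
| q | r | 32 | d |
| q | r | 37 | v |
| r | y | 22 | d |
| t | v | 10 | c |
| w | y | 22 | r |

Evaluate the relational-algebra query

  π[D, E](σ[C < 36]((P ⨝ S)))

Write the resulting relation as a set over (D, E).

{(m, 18), (m, 19), (m, 31), (q, 12), (q, 20), (q, 28), (q, 35), (q, 9)}

Joining P and S on F, D yields {(12, r, q, 29, y), (12, r, q, 31, m), (12, r, q, 32, d), (12, r, q, 37, v), (18, s, m, 10, t), (18, s, m, 36, d), (19, s, m, 10, t), (19, s, m, 36, d), (20, r, q, 29, y), (20, r, q, 31, m), (20, r, q, 32, d), (20, r, q, 37, v), (28, r, q, 29, y), (28, r, q, 31, m), (28, r, q, 32, d), (28, r, q, 37, v), (31, s, m, 10, t), (31, s, m, 36, d), (35, r, q, 29, y), (35, r, q, 31, m), (35, r, q, 32, d), (35, r, q, 37, v), (9, r, q, 29, y), (9, r, q, 31, m), (9, r, q, 32, d), (9, r, q, 37, v)}.
Apply σ_{C < 36}; surviving tuples: {(12, r, q, 29, y), (12, r, q, 31, m), (12, r, q, 32, d), (18, s, m, 10, t), (19, s, m, 10, t), (20, r, q, 29, y), (20, r, q, 31, m), (20, r, q, 32, d), (28, r, q, 29, y), (28, r, q, 31, m), (28, r, q, 32, d), (31, s, m, 10, t), (35, r, q, 29, y), (35, r, q, 31, m), (35, r, q, 32, d), (9, r, q, 29, y), (9, r, q, 31, m), (9, r, q, 32, d)}
Projecting to D, E (10 duplicate(s) eliminated): {(m, 18), (m, 19), (m, 31), (q, 12), (q, 20), (q, 28), (q, 35), (q, 9)}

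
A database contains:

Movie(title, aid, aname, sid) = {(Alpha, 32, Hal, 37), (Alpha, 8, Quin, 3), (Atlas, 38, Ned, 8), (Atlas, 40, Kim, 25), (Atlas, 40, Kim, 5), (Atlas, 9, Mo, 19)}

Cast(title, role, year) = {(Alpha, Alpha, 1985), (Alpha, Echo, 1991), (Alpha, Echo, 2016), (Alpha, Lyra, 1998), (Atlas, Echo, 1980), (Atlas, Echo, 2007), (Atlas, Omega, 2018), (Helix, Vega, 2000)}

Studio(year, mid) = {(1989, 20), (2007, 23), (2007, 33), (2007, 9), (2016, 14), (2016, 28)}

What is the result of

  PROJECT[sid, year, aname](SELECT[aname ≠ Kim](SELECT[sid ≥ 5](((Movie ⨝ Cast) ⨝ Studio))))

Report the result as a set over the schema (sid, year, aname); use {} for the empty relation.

{(19, 2007, Mo), (37, 2016, Hal), (8, 2007, Ned)}

Joining Movie and Cast on title yields {(Alpha, 32, Hal, 37, Alpha, 1985), (Alpha, 32, Hal, 37, Echo, 1991), (Alpha, 32, Hal, 37, Echo, 2016), (Alpha, 32, Hal, 37, Lyra, 1998), (Alpha, 8, Quin, 3, Alpha, 1985), (Alpha, 8, Quin, 3, Echo, 1991), (Alpha, 8, Quin, 3, Echo, 2016), (Alpha, 8, Quin, 3, Lyra, 1998), (Atlas, 38, Ned, 8, Echo, 1980), (Atlas, 38, Ned, 8, Echo, 2007), (Atlas, 38, Ned, 8, Omega, 2018), (Atlas, 40, Kim, 25, Echo, 1980), (Atlas, 40, Kim, 25, Echo, 2007), (Atlas, 40, Kim, 25, Omega, 2018), (Atlas, 40, Kim, 5, Echo, 1980), (Atlas, 40, Kim, 5, Echo, 2007), (Atlas, 40, Kim, 5, Omega, 2018), (Atlas, 9, Mo, 19, Echo, 1980), (Atlas, 9, Mo, 19, Echo, 2007), (Atlas, 9, Mo, 19, Omega, 2018)}.
Joining (Movie ⨝ Cast) and Studio on year yields {(Alpha, 32, Hal, 37, Echo, 2016, 14), (Alpha, 32, Hal, 37, Echo, 2016, 28), (Alpha, 8, Quin, 3, Echo, 2016, 14), (Alpha, 8, Quin, 3, Echo, 2016, 28), (Atlas, 38, Ned, 8, Echo, 2007, 23), (Atlas, 38, Ned, 8, Echo, 2007, 33), (Atlas, 38, Ned, 8, Echo, 2007, 9), (Atlas, 40, Kim, 25, Echo, 2007, 23), (Atlas, 40, Kim, 25, Echo, 2007, 33), (Atlas, 40, Kim, 25, Echo, 2007, 9), (Atlas, 40, Kim, 5, Echo, 2007, 23), (Atlas, 40, Kim, 5, Echo, 2007, 33), (Atlas, 40, Kim, 5, Echo, 2007, 9), (Atlas, 9, Mo, 19, Echo, 2007, 23), (Atlas, 9, Mo, 19, Echo, 2007, 33), (Atlas, 9, Mo, 19, Echo, 2007, 9)}.
Selection sid ≥ 5: {(Alpha, 32, Hal, 37, Echo, 2016, 14), (Alpha, 32, Hal, 37, Echo, 2016, 28), (Atlas, 38, Ned, 8, Echo, 2007, 23), (Atlas, 38, Ned, 8, Echo, 2007, 33), (Atlas, 38, Ned, 8, Echo, 2007, 9), (Atlas, 40, Kim, 25, Echo, 2007, 23), (Atlas, 40, Kim, 25, Echo, 2007, 33), (Atlas, 40, Kim, 25, Echo, 2007, 9), (Atlas, 40, Kim, 5, Echo, 2007, 23), (Atlas, 40, Kim, 5, Echo, 2007, 33), (Atlas, 40, Kim, 5, Echo, 2007, 9), (Atlas, 9, Mo, 19, Echo, 2007, 23), (Atlas, 9, Mo, 19, Echo, 2007, 33), (Atlas, 9, Mo, 19, Echo, 2007, 9)}
Selection aname ≠ Kim: {(Alpha, 32, Hal, 37, Echo, 2016, 14), (Alpha, 32, Hal, 37, Echo, 2016, 28), (Atlas, 38, Ned, 8, Echo, 2007, 23), (Atlas, 38, Ned, 8, Echo, 2007, 33), (Atlas, 38, Ned, 8, Echo, 2007, 9), (Atlas, 9, Mo, 19, Echo, 2007, 23), (Atlas, 9, Mo, 19, Echo, 2007, 33), (Atlas, 9, Mo, 19, Echo, 2007, 9)}
Keep only column(s) sid, year, aname (5 duplicate(s) eliminated): {(19, 2007, Mo), (37, 2016, Hal), (8, 2007, Ned)}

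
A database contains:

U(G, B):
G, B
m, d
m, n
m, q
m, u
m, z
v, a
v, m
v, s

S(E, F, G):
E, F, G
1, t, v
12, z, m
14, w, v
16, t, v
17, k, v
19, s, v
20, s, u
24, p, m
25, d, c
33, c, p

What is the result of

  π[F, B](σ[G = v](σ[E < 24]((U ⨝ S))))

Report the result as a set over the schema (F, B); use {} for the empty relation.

{(k, a), (k, m), (k, s), (s, a), (s, m), (s, s), (t, a), (t, m), (t, s), (w, a), (w, m), (w, s)}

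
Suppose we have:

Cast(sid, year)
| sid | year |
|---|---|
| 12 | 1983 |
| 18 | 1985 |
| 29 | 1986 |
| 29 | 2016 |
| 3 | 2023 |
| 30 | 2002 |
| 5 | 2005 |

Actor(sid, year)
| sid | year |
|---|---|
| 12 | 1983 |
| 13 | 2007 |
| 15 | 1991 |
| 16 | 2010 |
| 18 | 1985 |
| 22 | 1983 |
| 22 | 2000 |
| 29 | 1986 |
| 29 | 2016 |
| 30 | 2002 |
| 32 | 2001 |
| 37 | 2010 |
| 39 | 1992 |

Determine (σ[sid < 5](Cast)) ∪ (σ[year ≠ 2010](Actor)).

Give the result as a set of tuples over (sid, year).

{(12, 1983), (13, 2007), (15, 1991), (18, 1985), (22, 1983), (22, 2000), (29, 1986), (29, 2016), (3, 2023), (30, 2002), (32, 2001), (39, 1992)}

Filtering on sid < 5 leaves {(3, 2023)}.
Filtering on year ≠ 2010 leaves {(12, 1983), (13, 2007), (15, 1991), (18, 1985), (22, 1983), (22, 2000), (29, 1986), (29, 2016), (30, 2002), (32, 2001), (39, 1992)}.
Union: {(3, 2023)} with {(12, 1983), (13, 2007), (15, 1991), (18, 1985), (22, 1983), (22, 2000), (29, 1986), (29, 2016), (30, 2002), (32, 2001), (39, 1992)} → {(12, 1983), (13, 2007), (15, 1991), (18, 1985), (22, 1983), (22, 2000), (29, 1986), (29, 2016), (3, 2023), (30, 2002), (32, 2001), (39, 1992)}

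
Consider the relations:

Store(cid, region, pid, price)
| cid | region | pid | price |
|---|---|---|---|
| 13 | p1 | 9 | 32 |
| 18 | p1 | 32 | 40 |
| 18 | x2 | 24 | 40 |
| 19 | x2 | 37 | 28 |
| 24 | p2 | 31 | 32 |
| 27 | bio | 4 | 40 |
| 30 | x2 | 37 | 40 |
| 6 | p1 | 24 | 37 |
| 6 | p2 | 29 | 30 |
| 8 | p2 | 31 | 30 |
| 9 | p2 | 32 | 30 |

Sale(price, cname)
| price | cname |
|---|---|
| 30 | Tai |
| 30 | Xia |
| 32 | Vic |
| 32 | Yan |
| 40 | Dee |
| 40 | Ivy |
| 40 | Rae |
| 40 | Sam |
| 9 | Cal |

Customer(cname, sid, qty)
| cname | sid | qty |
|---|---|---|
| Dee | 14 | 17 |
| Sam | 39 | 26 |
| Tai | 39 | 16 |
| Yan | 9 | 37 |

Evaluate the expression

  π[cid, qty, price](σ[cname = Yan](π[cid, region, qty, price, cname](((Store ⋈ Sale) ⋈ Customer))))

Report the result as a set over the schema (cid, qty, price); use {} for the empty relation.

Joining Store and Sale on price yields {(13, p1, 9, 32, Vic), (13, p1, 9, 32, Yan), (18, p1, 32, 40, Dee), (18, p1, 32, 40, Ivy), (18, p1, 32, 40, Rae), (18, p1, 32, 40, Sam), (18, x2, 24, 40, Dee), (18, x2, 24, 40, Ivy), (18, x2, 24, 40, Rae), (18, x2, 24, 40, Sam), (24, p2, 31, 32, Vic), (24, p2, 31, 32, Yan), (27, bio, 4, 40, Dee), (27, bio, 4, 40, Ivy), (27, bio, 4, 40, Rae), (27, bio, 4, 40, Sam), (30, x2, 37, 40, Dee), (30, x2, 37, 40, Ivy), (30, x2, 37, 40, Rae), (30, x2, 37, 40, Sam), (6, p2, 29, 30, Tai), (6, p2, 29, 30, Xia), (8, p2, 31, 30, Tai), (8, p2, 31, 30, Xia), (9, p2, 32, 30, Tai), (9, p2, 32, 30, Xia)}.
Joining (Store ⋈ Sale) and Customer on cname yields {(13, p1, 9, 32, Yan, 9, 37), (18, p1, 32, 40, Dee, 14, 17), (18, p1, 32, 40, Sam, 39, 26), (18, x2, 24, 40, Dee, 14, 17), (18, x2, 24, 40, Sam, 39, 26), (24, p2, 31, 32, Yan, 9, 37), (27, bio, 4, 40, Dee, 14, 17), (27, bio, 4, 40, Sam, 39, 26), (30, x2, 37, 40, Dee, 14, 17), (30, x2, 37, 40, Sam, 39, 26), (6, p2, 29, 30, Tai, 39, 16), (8, p2, 31, 30, Tai, 39, 16), (9, p2, 32, 30, Tai, 39, 16)}.
Keep only column(s) cid, region, qty, price, cname: {(13, p1, 37, 32, Yan), (18, p1, 17, 40, Dee), (18, p1, 26, 40, Sam), (18, x2, 17, 40, Dee), (18, x2, 26, 40, Sam), (24, p2, 37, 32, Yan), (27, bio, 17, 40, Dee), (27, bio, 26, 40, Sam), (30, x2, 17, 40, Dee), (30, x2, 26, 40, Sam), (6, p2, 16, 30, Tai), (8, p2, 16, 30, Tai), (9, p2, 16, 30, Tai)}
Filtering on cname = Yan leaves {(13, p1, 37, 32, Yan), (24, p2, 37, 32, Yan)}.
Keep only column(s) cid, qty, price: {(13, 37, 32), (24, 37, 32)}

{(13, 37, 32), (24, 37, 32)}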